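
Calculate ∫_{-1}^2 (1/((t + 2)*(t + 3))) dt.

log(8/5)

Factor the denominator: t**2 + 5*t + 6 = (t + 3)(t + 2).
Partial fractions: 1/((t + 2)*(t + 3)) = -1/(t + 3) + 1/(t + 2).
An antiderivative is F(t) = log(t + 2) - log(t + 3).
Then F(2) - F(-1) = (log(4/5)) - (-log(2)) = log(8/5).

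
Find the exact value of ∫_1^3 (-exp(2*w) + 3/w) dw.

An antiderivative is F(w) = -exp(2*w)/2 + 3*log(w).
Then F(3) - F(1) = (-exp(6)/2 + log(27)) - (-exp(2)/2) = -exp(6)/2 + log(27) + exp(2)/2.

-exp(6)/2 + log(27) + exp(2)/2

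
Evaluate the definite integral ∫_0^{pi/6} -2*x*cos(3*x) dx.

2/9 - pi/9

Integrate by parts once (u = x, dv = -2*cos(3*x) dx).
An antiderivative is F(x) = -2*x*sin(3*x)/3 - 2*cos(3*x)/9.
Then F(pi/6) - F(0) = (-pi/9) - (-2/9) = 2/9 - pi/9.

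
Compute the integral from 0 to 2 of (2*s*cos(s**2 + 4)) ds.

Let u = s**2 + 4, so du = 2*s ds. When s = 0, u = 4; when s = 2, u = 8.
The integral becomes ∫ cos(u) du from 4 to 8, with antiderivative sin(u).
Back in s: F(s) = sin(s**2 + 4).
Then F(2) - F(0) = (sin(8)) - (sin(4)) = -sin(4) + sin(8).

-sin(4) + sin(8)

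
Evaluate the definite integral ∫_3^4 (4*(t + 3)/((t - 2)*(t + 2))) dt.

log(80/3)

Factor the denominator: t**2 - 4 = (t + 2)(t - 2).
Partial fractions: 4*(t + 3)/((t - 2)*(t + 2)) = -1/(t + 2) + 5/(t - 2).
An antiderivative is F(t) = 5*log(t - 2) - log(t + 2).
Then F(4) - F(3) = (log(16/3)) - (-log(5)) = log(80/3).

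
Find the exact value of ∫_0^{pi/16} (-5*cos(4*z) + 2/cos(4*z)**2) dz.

An antiderivative is F(z) = -5*sin(4*z)/4 + tan(4*z)/2.
Then F(pi/16) - F(0) = (1/2 - 5*sqrt(2)/8) - (0) = 1/2 - 5*sqrt(2)/8.

1/2 - 5*sqrt(2)/8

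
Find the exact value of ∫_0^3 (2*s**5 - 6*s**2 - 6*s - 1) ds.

By the power rule, an antiderivative is F(s) = s**6/3 - 2*s**3 - 3*s**2 - s.
Then F(3) - F(0) = (159) - (0) = 159.

159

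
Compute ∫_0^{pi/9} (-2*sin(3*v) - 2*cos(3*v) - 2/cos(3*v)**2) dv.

-sqrt(3) - 1/3

An antiderivative is F(v) = -2*sin(3*v)/3 + 2*cos(3*v)/3 - 2*tan(3*v)/3.
Then F(pi/9) - F(0) = (1/3 - sqrt(3)) - (2/3) = -sqrt(3) - 1/3.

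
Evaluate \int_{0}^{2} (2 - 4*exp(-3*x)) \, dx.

An antiderivative is F(x) = 2*x + 4*exp(-3*x)/3.
Then F(2) - F(0) = (4*exp(-6)/3 + 4) - (4/3) = 4*exp(-6)/3 + 8/3.

4*exp(-6)/3 + 8/3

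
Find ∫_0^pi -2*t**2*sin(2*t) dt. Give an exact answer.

pi**2

Integrate by parts twice (u = t^2, dv = -2*sin(2*t) dt).
An antiderivative is F(t) = t**2*cos(2*t) - t*sin(2*t) - cos(2*t)/2.
Then F(pi) - F(0) = (-1/2 + pi**2) - (-1/2) = pi**2.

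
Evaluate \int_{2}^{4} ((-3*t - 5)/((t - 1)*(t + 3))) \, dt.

Factor the denominator: t**2 + 2*t - 3 = (t + 3)(t - 1).
Partial fractions: (-3*t - 5)/((t - 1)*(t + 3)) = -1/(t + 3) - 2/(t - 1).
An antiderivative is F(t) = -2*log(t - 1) - log(t + 3).
Then F(4) - F(2) = (-log(63)) - (-log(5)) = log(5/63).

log(5/63)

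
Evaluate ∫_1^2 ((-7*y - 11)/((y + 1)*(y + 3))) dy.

Factor the denominator: y**2 + 4*y + 3 = (y + 3)(y + 1).
Partial fractions: (-7*y - 11)/((y + 1)*(y + 3)) = -5/(y + 3) - 2/(y + 1).
An antiderivative is F(y) = -2*log(y + 1) - 5*log(y + 3).
Then F(2) - F(1) = (-5*log(5) - 2*log(3)) - (-12*log(2)) = -5*log(5) - 2*log(3) + 12*log(2).

-5*log(5) - 2*log(3) + 12*log(2)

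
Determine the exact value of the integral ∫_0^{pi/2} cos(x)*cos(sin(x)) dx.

Let u = sin(x), so du = cos(x) dx. When x = 0, u = 0; when x = pi/2, u = 1.
The integral becomes ∫ cos(u) du from 0 to 1, with antiderivative sin(u).
Back in x: F(x) = sin(sin(x)).
Then F(pi/2) - F(0) = (sin(1)) - (0) = sin(1).

sin(1)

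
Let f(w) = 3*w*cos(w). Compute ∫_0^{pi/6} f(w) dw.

Integrate by parts once (u = w, dv = 3*cos(w) dw).
An antiderivative is F(w) = 3*w*sin(w) + 3*cos(w).
Then F(pi/6) - F(0) = (pi/4 + 3*sqrt(3)/2) - (3) = -3 + pi/4 + 3*sqrt(3)/2.

-3 + pi/4 + 3*sqrt(3)/2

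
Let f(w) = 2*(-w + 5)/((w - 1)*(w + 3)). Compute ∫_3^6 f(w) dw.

Factor the denominator: w**2 + 2*w - 3 = (w + 3)(w - 1).
Partial fractions: 2*(-w + 5)/((w - 1)*(w + 3)) = -4/(w + 3) + 2/(w - 1).
An antiderivative is F(w) = 2*log(w - 1) - 4*log(w + 3).
Then F(6) - F(3) = (-8*log(3) + 2*log(5)) - (-4*log(3) - 2*log(2)) = log(100/81).

log(100/81)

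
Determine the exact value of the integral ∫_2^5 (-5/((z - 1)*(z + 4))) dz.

log(3/8)

Factor the denominator: z**2 + 3*z - 4 = (z + 4)(z - 1).
Partial fractions: -5/((z - 1)*(z + 4)) = 1/(z + 4) - 1/(z - 1).
An antiderivative is F(z) = -log(z - 1) + log(z + 4).
Then F(5) - F(2) = (log(9/4)) - (log(6)) = log(3/8).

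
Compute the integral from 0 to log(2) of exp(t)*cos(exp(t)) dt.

Let u = exp(t), so du = exp(t) dt. When t = 0, u = 1; when t = log(2), u = 2.
The integral becomes ∫ cos(u) du from 1 to 2, with antiderivative sin(u).
Back in t: F(t) = sin(exp(t)).
Then F(log(2)) - F(0) = (sin(2)) - (sin(1)) = -sin(1) + sin(2).

-sin(1) + sin(2)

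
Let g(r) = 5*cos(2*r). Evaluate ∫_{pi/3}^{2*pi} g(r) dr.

-5*sqrt(3)/4

An antiderivative is F(r) = 5*sin(2*r)/2.
Then F(2*pi) - F(pi/3) = (0) - (5*sqrt(3)/4) = -5*sqrt(3)/4.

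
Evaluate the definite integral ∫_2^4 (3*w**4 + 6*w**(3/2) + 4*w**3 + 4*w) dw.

By the power rule, an antiderivative is F(w) = 12*w**(5/2)/5 + 3*w**5/5 + w**4 + 2*w**2.
Then F(4) - F(2) = (4896/5) - (48*sqrt(2)/5 + 216/5) = 936 - 48*sqrt(2)/5.

936 - 48*sqrt(2)/5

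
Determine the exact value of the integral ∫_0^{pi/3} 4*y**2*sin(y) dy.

-4 - 2*pi**2/9 + 4*sqrt(3)*pi/3

Integrate by parts twice (u = y^2, dv = 4*sin(y) dy).
An antiderivative is F(y) = -4*y**2*cos(y) + 8*y*sin(y) + 8*cos(y).
Then F(pi/3) - F(0) = (-2*pi**2/9 + 4 + 4*sqrt(3)*pi/3) - (8) = -4 - 2*pi**2/9 + 4*sqrt(3)*pi/3.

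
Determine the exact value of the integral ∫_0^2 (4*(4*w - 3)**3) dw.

Let u = 4*w - 3, so du = 4 dw. When w = 0, u = -3; when w = 2, u = 5.
The integral becomes ∫ u**3 du from -3 to 5, with antiderivative u**4/4.
Back in w: F(w) = (4*w - 3)**4/4.
Then F(2) - F(0) = (625/4) - (81/4) = 136.

136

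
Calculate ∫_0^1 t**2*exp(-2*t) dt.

Integrate by parts twice (u = t^2, dv = exp(-2*t) dt).
An antiderivative is F(t) = (-2*t**2 - 2*t - 1)*exp(-2*t)/4.
Then F(1) - F(0) = (-5*exp(-2)/4) - (-1/4) = (-5 + exp(2))*exp(-2)/4.

(-5 + exp(2))*exp(-2)/4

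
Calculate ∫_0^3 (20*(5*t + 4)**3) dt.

130065

Let u = 5*t + 4, so du = 5 dt. When t = 0, u = 4; when t = 3, u = 19.
The integral becomes 4·∫ u**3 du from 4 to 19, with antiderivative u**4.
Back in t: F(t) = (5*t + 4)**4.
Then F(3) - F(0) = (130321) - (256) = 130065.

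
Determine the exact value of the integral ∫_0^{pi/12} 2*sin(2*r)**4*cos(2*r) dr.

Let u = sin(2*r), so du = 2*cos(2*r) dr. When r = 0, u = 0; when r = pi/12, u = 1/2.
The integral becomes ∫ u**4 du from 0 to 1/2, with antiderivative u**5/5.
Back in r: F(r) = sin(2*r)**5/5.
Then F(pi/12) - F(0) = (1/160) - (0) = 1/160.

1/160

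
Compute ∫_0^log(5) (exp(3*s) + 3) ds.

3*log(5) + 124/3

An antiderivative is F(s) = exp(3*s)/3 + 3*s.
Then F(log(5)) - F(0) = (3*log(5) + 125/3) - (1/3) = 3*log(5) + 124/3.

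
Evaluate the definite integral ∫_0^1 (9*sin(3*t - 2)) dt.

-3*cos(1) + 3*cos(2)

Let u = 3*t - 2, so du = 3 dt. When t = 0, u = -2; when t = 1, u = 1.
The integral becomes 3·∫ sin(u) du from -2 to 1, with antiderivative -3*cos(u).
Back in t: F(t) = -3*cos(3*t - 2).
Then F(1) - F(0) = (-3*cos(1)) - (-3*cos(2)) = -3*cos(1) + 3*cos(2).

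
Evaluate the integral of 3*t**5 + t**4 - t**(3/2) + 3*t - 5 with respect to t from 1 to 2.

188/5 - 8*sqrt(2)/5

By the power rule, an antiderivative is F(t) = t**6/2 - 2*t**(5/2)/5 + t**5/5 + 3*t**2/2 - 5*t.
Then F(2) - F(1) = (172/5 - 8*sqrt(2)/5) - (-16/5) = 188/5 - 8*sqrt(2)/5.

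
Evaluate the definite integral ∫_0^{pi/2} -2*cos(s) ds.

-2

An antiderivative is F(s) = -2*sin(s).
Then F(pi/2) - F(0) = (-2) - (0) = -2.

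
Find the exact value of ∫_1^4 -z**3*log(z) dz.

255/16 - 128*log(2)

Integrate by parts once (u = ln z, dv = -z**3 dz).
An antiderivative is F(z) = -z**4*(4*log(z) - 1)/16.
Then F(4) - F(1) = (16 - 128*log(2)) - (1/16) = 255/16 - 128*log(2).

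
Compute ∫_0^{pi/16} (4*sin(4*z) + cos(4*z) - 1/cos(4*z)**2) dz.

An antiderivative is F(z) = sin(4*z)/4 - cos(4*z) - tan(4*z)/4.
Then F(pi/16) - F(0) = (-3*sqrt(2)/8 - 1/4) - (-1) = 3/4 - 3*sqrt(2)/8.

3/4 - 3*sqrt(2)/8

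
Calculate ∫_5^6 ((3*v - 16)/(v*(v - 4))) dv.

Factor the denominator: v**2 - 4*v = v(v - 4).
Partial fractions: (3*v - 16)/(v*(v - 4)) = 4/v - 1/(v - 4).
An antiderivative is F(v) = 4*log(v) - log(v - 4).
Then F(6) - F(5) = (3*log(2) + 4*log(3)) - (4*log(5)) = -4*log(5) + 3*log(2) + 4*log(3).

-4*log(5) + 3*log(2) + 4*log(3)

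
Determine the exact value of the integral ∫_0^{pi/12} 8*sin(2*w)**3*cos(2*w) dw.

1/16

Let u = sin(2*w), so du = 2*cos(2*w) dw. When w = 0, u = 0; when w = pi/12, u = 1/2.
The integral becomes 4·∫ u**3 du from 0 to 1/2, with antiderivative u**4.
Back in w: F(w) = sin(2*w)**4.
Then F(pi/12) - F(0) = (1/16) - (0) = 1/16.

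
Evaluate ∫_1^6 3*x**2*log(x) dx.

Integrate by parts once (u = ln x, dv = 3*x**2 dx).
An antiderivative is F(x) = x**3*(3*log(x) - 1)/3.
Then F(6) - F(1) = (-72 + 216*log(2) + 216*log(3)) - (-1/3) = -215/3 + 216*log(2) + 216*log(3).

-215/3 + 216*log(2) + 216*log(3)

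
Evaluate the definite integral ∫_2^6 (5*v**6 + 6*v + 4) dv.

1399824/7

By the power rule, an antiderivative is F(v) = 5*v**7/7 + 3*v**2 + 4*v.
Then F(6) - F(2) = (1400604/7) - (780/7) = 1399824/7.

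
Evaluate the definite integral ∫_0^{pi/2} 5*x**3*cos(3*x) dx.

-5*pi**3/24 + 10/27 + 5*pi/9

Integrate by parts 3 times (u = x^3, dv = 5*cos(3*x) dx).
An antiderivative is F(x) = 5*x**3*sin(3*x)/3 + 5*x**2*cos(3*x)/3 - 10*x*sin(3*x)/9 - 10*cos(3*x)/27.
Then F(pi/2) - F(0) = (5*pi*(8 - 3*pi**2)/72) - (-10/27) = -5*pi**3/24 + 10/27 + 5*pi/9.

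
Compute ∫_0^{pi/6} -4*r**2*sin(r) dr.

Integrate by parts twice (u = r^2, dv = -4*sin(r) dr).
An antiderivative is F(r) = 4*r**2*cos(r) - 8*r*sin(r) - 8*cos(r).
Then F(pi/6) - F(0) = (-4*sqrt(3) - 2*pi/3 + sqrt(3)*pi**2/18) - (-8) = -4*sqrt(3) - 2*pi/3 + sqrt(3)*pi**2/18 + 8.

-4*sqrt(3) - 2*pi/3 + sqrt(3)*pi**2/18 + 8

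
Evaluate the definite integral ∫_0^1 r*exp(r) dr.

Integrate by parts once (u = r, dv = exp(r) dr).
An antiderivative is F(r) = (r - 1)*exp(r).
Then F(1) - F(0) = (0) - (-1) = 1.

1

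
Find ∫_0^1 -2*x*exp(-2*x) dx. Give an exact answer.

(3 - exp(2))*exp(-2)/2

Integrate by parts once (u = x, dv = -2*exp(-2*x) dx).
An antiderivative is F(x) = (2*x + 1)*exp(-2*x)/2.
Then F(1) - F(0) = (3*exp(-2)/2) - (1/2) = (3 - exp(2))*exp(-2)/2.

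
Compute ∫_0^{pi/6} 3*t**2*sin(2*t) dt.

Integrate by parts twice (u = t^2, dv = 3*sin(2*t) dt).
An antiderivative is F(t) = -3*t**2*cos(2*t)/2 + 3*t*sin(2*t)/2 + 3*cos(2*t)/4.
Then F(pi/6) - F(0) = (-pi**2/48 + 3/8 + sqrt(3)*pi/8) - (3/4) = -3/8 - pi**2/48 + sqrt(3)*pi/8.

-3/8 - pi**2/48 + sqrt(3)*pi/8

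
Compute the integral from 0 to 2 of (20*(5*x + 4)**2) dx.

10720/3

Let u = 5*x + 4, so du = 5 dx. When x = 0, u = 4; when x = 2, u = 14.
The integral becomes 4·∫ u**2 du from 4 to 14, with antiderivative 4*u**3/3.
Back in x: F(x) = 4*(5*x + 4)**3/3.
Then F(2) - F(0) = (10976/3) - (256/3) = 10720/3.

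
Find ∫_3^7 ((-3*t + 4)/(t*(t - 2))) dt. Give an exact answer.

-2*log(7) - log(5) + 2*log(3)

Factor the denominator: t**2 - 2*t = t(t - 2).
Partial fractions: (-3*t + 4)/(t*(t - 2)) = -2/t - 1/(t - 2).
An antiderivative is F(t) = -2*log(t) - log(t - 2).
Then F(7) - F(3) = (-2*log(7) - log(5)) - (-log(9)) = -2*log(7) - log(5) + 2*log(3).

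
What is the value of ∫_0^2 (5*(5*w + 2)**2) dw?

1720/3

Let u = 5*w + 2, so du = 5 dw. When w = 0, u = 2; when w = 2, u = 12.
The integral becomes ∫ u**2 du from 2 to 12, with antiderivative u**3/3.
Back in w: F(w) = (5*w + 2)**3/3.
Then F(2) - F(0) = (576) - (8/3) = 1720/3.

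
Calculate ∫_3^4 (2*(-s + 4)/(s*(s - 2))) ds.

Factor the denominator: s**2 - 2*s = s(s - 2).
Partial fractions: 2*(-s + 4)/(s*(s - 2)) = -4/s + 2/(s - 2).
An antiderivative is F(s) = -4*log(s) + 2*log(s - 2).
Then F(4) - F(3) = (-log(64)) - (-log(81)) = log(81/64).

log(81/64)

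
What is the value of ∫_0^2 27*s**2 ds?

72

Let u = 3*s, so du = 3 ds. When s = 0, u = 0; when s = 2, u = 6.
The integral becomes ∫ u**2 du from 0 to 6, with antiderivative u**3/3.
Back in s: F(s) = 9*s**3.
Then F(2) - F(0) = (72) - (0) = 72.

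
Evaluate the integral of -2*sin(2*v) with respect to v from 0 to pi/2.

An antiderivative is F(v) = cos(2*v).
Then F(pi/2) - F(0) = (-1) - (1) = -2.

-2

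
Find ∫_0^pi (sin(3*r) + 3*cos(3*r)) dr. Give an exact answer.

An antiderivative is F(r) = sin(3*r) - cos(3*r)/3.
Then F(pi) - F(0) = (1/3) - (-1/3) = 2/3.

2/3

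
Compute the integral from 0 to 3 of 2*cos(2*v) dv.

sin(6)

Let u = 2*v, so du = 2 dv. When v = 0, u = 0; when v = 3, u = 6.
The integral becomes ∫ cos(u) du from 0 to 6, with antiderivative sin(u).
Back in v: F(v) = sin(2*v).
Then F(3) - F(0) = (sin(6)) - (0) = sin(6).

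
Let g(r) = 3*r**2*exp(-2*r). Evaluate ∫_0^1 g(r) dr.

3/4 - 15*exp(-2)/4

Integrate by parts twice (u = r^2, dv = 3*exp(-2*r) dr).
An antiderivative is F(r) = (-6*r**2 - 6*r - 3)*exp(-2*r)/4.
Then F(1) - F(0) = (-15*exp(-2)/4) - (-3/4) = 3/4 - 15*exp(-2)/4.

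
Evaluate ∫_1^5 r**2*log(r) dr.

Integrate by parts once (u = ln r, dv = r**2 dr).
An antiderivative is F(r) = r**3*(3*log(r) - 1)/9.
Then F(5) - F(1) = (-125/9 + 125*log(5)/3) - (-1/9) = -124/9 + 125*log(5)/3.

-124/9 + 125*log(5)/3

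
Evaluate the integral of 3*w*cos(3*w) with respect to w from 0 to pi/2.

Integrate by parts once (u = w, dv = 3*cos(3*w) dw).
An antiderivative is F(w) = w*sin(3*w) + cos(3*w)/3.
Then F(pi/2) - F(0) = (-pi/2) - (1/3) = -pi/2 - 1/3.

-pi/2 - 1/3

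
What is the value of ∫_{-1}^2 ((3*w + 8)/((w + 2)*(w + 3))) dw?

log(40)

Factor the denominator: w**2 + 5*w + 6 = (w + 3)(w + 2).
Partial fractions: (3*w + 8)/((w + 2)*(w + 3)) = 1/(w + 3) + 2/(w + 2).
An antiderivative is F(w) = 2*log(w + 2) + log(w + 3).
Then F(2) - F(-1) = (log(80)) - (log(2)) = log(40).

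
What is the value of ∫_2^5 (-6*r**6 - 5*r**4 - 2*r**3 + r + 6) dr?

-491565/7

By the power rule, an antiderivative is F(r) = -6*r**7/7 - r**5 - r**4/2 + r**2/2 + 6*r.
Then F(5) - F(2) = (-492515/7) - (-950/7) = -491565/7.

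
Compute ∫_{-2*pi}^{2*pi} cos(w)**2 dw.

Use the identity cos^2(w) = (1 + cos(2*w))/2.
An antiderivative is F(w) = w/2 + sin(2*w)/4.
Then F(2*pi) - F(-2*pi) = (pi) - (-pi) = 2*pi.

2*pi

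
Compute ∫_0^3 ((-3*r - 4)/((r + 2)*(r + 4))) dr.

-4*log(7) + log(5) + 7*log(2)

Factor the denominator: r**2 + 6*r + 8 = (r + 4)(r + 2).
Partial fractions: (-3*r - 4)/((r + 2)*(r + 4)) = -4/(r + 4) + 1/(r + 2).
An antiderivative is F(r) = log(r + 2) - 4*log(r + 4).
Then F(3) - F(0) = (-4*log(7) + log(5)) - (-7*log(2)) = -4*log(7) + log(5) + 7*log(2).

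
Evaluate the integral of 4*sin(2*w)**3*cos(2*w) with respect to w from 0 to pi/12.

1/32

Let u = sin(2*w), so du = 2*cos(2*w) dw. When w = 0, u = 0; when w = pi/12, u = 1/2.
The integral becomes 2·∫ u**3 du from 0 to 1/2, with antiderivative u**4/2.
Back in w: F(w) = sin(2*w)**4/2.
Then F(pi/12) - F(0) = (1/32) - (0) = 1/32.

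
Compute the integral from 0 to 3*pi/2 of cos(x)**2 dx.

Use the identity cos^2(x) = (1 + cos(2*x))/2.
An antiderivative is F(x) = x/2 + sin(2*x)/4.
Then F(3*pi/2) - F(0) = (3*pi/4) - (0) = 3*pi/4.

3*pi/4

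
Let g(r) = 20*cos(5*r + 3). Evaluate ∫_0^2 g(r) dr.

Let u = 5*r + 3, so du = 5 dr. When r = 0, u = 3; when r = 2, u = 13.
The integral becomes 4·∫ cos(u) du from 3 to 13, with antiderivative 4*sin(u).
Back in r: F(r) = 4*sin(5*r + 3).
Then F(2) - F(0) = (4*sin(13)) - (4*sin(3)) = -4*sin(3) + 4*sin(13).

-4*sin(3) + 4*sin(13)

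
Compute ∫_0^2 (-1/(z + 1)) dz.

An antiderivative is F(z) = -log(z + 1).
Then F(2) - F(0) = (-log(3)) - (0) = -log(3).

-log(3)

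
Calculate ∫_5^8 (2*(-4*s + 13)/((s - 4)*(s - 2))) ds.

Factor the denominator: s**2 - 6*s + 8 = (s - 2)(s - 4).
Partial fractions: 2*(-4*s + 13)/((s - 4)*(s - 2)) = -5/(s - 2) - 3/(s - 4).
An antiderivative is F(s) = -3*log(s - 4) - 5*log(s - 2).
Then F(8) - F(5) = (-11*log(2) - 5*log(3)) - (-5*log(3)) = -11*log(2).

-11*log(2)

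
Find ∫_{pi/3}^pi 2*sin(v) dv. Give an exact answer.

3

An antiderivative is F(v) = -2*cos(v).
Then F(pi) - F(pi/3) = (2) - (-1) = 3.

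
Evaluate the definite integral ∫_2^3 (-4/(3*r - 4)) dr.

An antiderivative is F(r) = -4*log(3*r - 4)/3.
Then F(3) - F(2) = (-4*log(5)/3) - (-4*log(2)/3) = -4*log(5)/3 + 4*log(2)/3.

-4*log(5)/3 + 4*log(2)/3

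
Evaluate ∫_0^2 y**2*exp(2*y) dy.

Integrate by parts twice (u = y^2, dv = exp(2*y) dy).
An antiderivative is F(y) = (2*y**2 - 2*y + 1)*exp(2*y)/4.
Then F(2) - F(0) = (5*exp(4)/4) - (1/4) = -1/4 + 5*exp(4)/4.

-1/4 + 5*exp(4)/4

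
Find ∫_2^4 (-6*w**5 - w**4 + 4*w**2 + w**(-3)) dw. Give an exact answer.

-1994707/480

By the power rule, an antiderivative is F(w) = -w**6 - w**5/5 + 4*w**3/3 - 1/(2*w**2).
Then F(4) - F(2) = (-2023439/480) - (-7183/120) = -1994707/480.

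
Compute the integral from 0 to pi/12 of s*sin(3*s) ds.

Integrate by parts once (u = s, dv = sin(3*s) ds).
An antiderivative is F(s) = -s*cos(3*s)/3 + sin(3*s)/9.
Then F(pi/12) - F(0) = (sqrt(2)*(4 - pi)/72) - (0) = sqrt(2)*(4 - pi)/72.

sqrt(2)*(4 - pi)/72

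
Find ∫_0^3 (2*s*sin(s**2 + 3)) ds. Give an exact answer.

cos(3) - cos(12)

Let u = s**2 + 3, so du = 2*s ds. When s = 0, u = 3; when s = 3, u = 12.
The integral becomes ∫ sin(u) du from 3 to 12, with antiderivative -cos(u).
Back in s: F(s) = -cos(s**2 + 3).
Then F(3) - F(0) = (-cos(12)) - (-cos(3)) = cos(3) - cos(12).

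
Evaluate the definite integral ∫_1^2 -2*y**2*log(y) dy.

Integrate by parts once (u = ln y, dv = -2*y**2 dy).
An antiderivative is F(y) = -2*y**3*(3*log(y) - 1)/9.
Then F(2) - F(1) = (16/9 - 16*log(2)/3) - (2/9) = 14/9 - 16*log(2)/3.

14/9 - 16*log(2)/3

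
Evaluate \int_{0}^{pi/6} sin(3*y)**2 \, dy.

Use the identity sin^2(3*y) = (1 - cos(6*y))/2.
An antiderivative is F(y) = y/2 - sin(6*y)/12.
Then F(pi/6) - F(0) = (pi/12) - (0) = pi/12.

pi/12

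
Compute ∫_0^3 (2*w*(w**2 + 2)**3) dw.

14625/4

Let u = w**2 + 2, so du = 2*w dw. When w = 0, u = 2; when w = 3, u = 11.
The integral becomes ∫ u**3 du from 2 to 11, with antiderivative u**4/4.
Back in w: F(w) = (w**2 + 2)**4/4.
Then F(3) - F(0) = (14641/4) - (4) = 14625/4.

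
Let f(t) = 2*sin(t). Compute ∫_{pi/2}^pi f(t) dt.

2

An antiderivative is F(t) = -2*cos(t).
Then F(pi) - F(pi/2) = (2) - (0) = 2.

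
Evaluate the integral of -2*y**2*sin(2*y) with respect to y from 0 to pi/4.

Integrate by parts twice (u = y^2, dv = -2*sin(2*y) dy).
An antiderivative is F(y) = y**2*cos(2*y) - y*sin(2*y) - cos(2*y)/2.
Then F(pi/4) - F(0) = (-pi/4) - (-1/2) = 1/2 - pi/4.

1/2 - pi/4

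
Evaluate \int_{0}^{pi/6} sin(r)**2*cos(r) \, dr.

1/24

Let u = sin(r), so du = cos(r) dr. When r = 0, u = 0; when r = pi/6, u = 1/2.
The integral becomes ∫ u**2 du from 0 to 1/2, with antiderivative u**3/3.
Back in r: F(r) = sin(r)**3/3.
Then F(pi/6) - F(0) = (1/24) - (0) = 1/24.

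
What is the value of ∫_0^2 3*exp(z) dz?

-3 + 3*exp(2)

An antiderivative is F(z) = 3*exp(z).
Then F(2) - F(0) = (3*exp(2)) - (3) = -3 + 3*exp(2).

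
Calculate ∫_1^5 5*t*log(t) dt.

-30 + 125*log(5)/2

Integrate by parts once (u = ln t, dv = 5*t dt).
An antiderivative is F(t) = 5*t**2*(2*log(t) - 1)/4.
Then F(5) - F(1) = (-125/4 + 125*log(5)/2) - (-5/4) = -30 + 125*log(5)/2.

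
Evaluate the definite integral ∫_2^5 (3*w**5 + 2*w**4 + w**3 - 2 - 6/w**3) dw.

229083/25

By the power rule, an antiderivative is F(w) = w**6/2 + 2*w**5/5 + w**4/4 - 2*w + 3/w**2.
Then F(5) - F(2) = (920887/100) - (911/20) = 229083/25.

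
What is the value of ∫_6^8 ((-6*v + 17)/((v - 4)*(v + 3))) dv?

-5*log(11) - log(2) + 10*log(3)

Factor the denominator: v**2 - v - 12 = (v + 3)(v - 4).
Partial fractions: (-6*v + 17)/((v - 4)*(v + 3)) = -5/(v + 3) - 1/(v - 4).
An antiderivative is F(v) = -log(v - 4) - 5*log(v + 3).
Then F(8) - F(6) = (-5*log(11) - 2*log(2)) - (-10*log(3) - log(2)) = -5*log(11) - log(2) + 10*log(3).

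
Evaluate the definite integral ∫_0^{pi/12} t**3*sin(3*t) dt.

Integrate by parts 3 times (u = t^3, dv = sin(3*t) dt).
An antiderivative is F(t) = -t**3*cos(3*t)/3 + t**2*sin(3*t)/3 + 2*t*cos(3*t)/9 - 2*sin(3*t)/27.
Then F(pi/12) - F(0) = (sqrt(2)*(-384 - pi**3 + 12*pi**2 + 96*pi)/10368) - (0) = sqrt(2)*(-384 - pi**3 + 12*pi**2 + 96*pi)/10368.

sqrt(2)*(-384 - pi**3 + 12*pi**2 + 96*pi)/10368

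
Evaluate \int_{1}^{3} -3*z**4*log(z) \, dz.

Integrate by parts once (u = ln z, dv = -3*z**4 dz).
An antiderivative is F(z) = -3*z**5*(5*log(z) - 1)/25.
Then F(3) - F(1) = (729/25 - 729*log(3)/5) - (3/25) = 726/25 - 729*log(3)/5.

726/25 - 729*log(3)/5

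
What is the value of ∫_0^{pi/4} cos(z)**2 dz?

1/4 + pi/8

Use the identity cos^2(z) = (1 + cos(2*z))/2.
An antiderivative is F(z) = z/2 + sin(2*z)/4.
Then F(pi/4) - F(0) = (1/4 + pi/8) - (0) = 1/4 + pi/8.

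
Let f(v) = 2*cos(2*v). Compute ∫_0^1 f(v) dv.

Let u = 2*v, so du = 2 dv. When v = 0, u = 0; when v = 1, u = 2.
The integral becomes ∫ cos(u) du from 0 to 2, with antiderivative sin(u).
Back in v: F(v) = sin(2*v).
Then F(1) - F(0) = (sin(2)) - (0) = sin(2).

sin(2)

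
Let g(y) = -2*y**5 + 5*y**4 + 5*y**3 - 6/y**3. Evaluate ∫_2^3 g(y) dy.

By the power rule, an antiderivative is F(y) = -y**6/3 + y**5 + 5*y**4/4 + 3/y**2.
Then F(3) - F(2) = (1219/12) - (377/12) = 421/6.

421/6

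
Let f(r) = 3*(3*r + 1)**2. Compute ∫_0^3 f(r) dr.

333

Let u = 3*r + 1, so du = 3 dr. When r = 0, u = 1; when r = 3, u = 10.
The integral becomes ∫ u**2 du from 1 to 10, with antiderivative u**3/3.
Back in r: F(r) = (3*r + 1)**3/3.
Then F(3) - F(0) = (1000/3) - (1/3) = 333.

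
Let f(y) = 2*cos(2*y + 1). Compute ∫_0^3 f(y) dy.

-sin(1) + sin(7)

Let u = 2*y + 1, so du = 2 dy. When y = 0, u = 1; when y = 3, u = 7.
The integral becomes ∫ cos(u) du from 1 to 7, with antiderivative sin(u).
Back in y: F(y) = sin(2*y + 1).
Then F(3) - F(0) = (sin(7)) - (sin(1)) = -sin(1) + sin(7).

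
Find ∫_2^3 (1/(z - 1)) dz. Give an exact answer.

log(2)

An antiderivative is F(z) = log(z - 1).
Then F(3) - F(2) = (log(2)) - (0) = log(2).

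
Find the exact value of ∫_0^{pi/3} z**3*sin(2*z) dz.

-pi/8 - 3*sqrt(3)/16 + pi**3/108 + sqrt(3)*pi**2/24

Integrate by parts 3 times (u = z^3, dv = sin(2*z) dz).
An antiderivative is F(z) = -z**3*cos(2*z)/2 + 3*z**2*sin(2*z)/4 + 3*z*cos(2*z)/4 - 3*sin(2*z)/8.
Then F(pi/3) - F(0) = (-pi/8 - 3*sqrt(3)/16 + pi**3/108 + sqrt(3)*pi**2/24) - (0) = -pi/8 - 3*sqrt(3)/16 + pi**3/108 + sqrt(3)*pi**2/24.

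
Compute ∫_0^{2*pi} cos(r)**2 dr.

pi

Use the identity cos^2(r) = (1 + cos(2*r))/2.
An antiderivative is F(r) = r/2 + sin(2*r)/4.
Then F(2*pi) - F(0) = (pi) - (0) = pi.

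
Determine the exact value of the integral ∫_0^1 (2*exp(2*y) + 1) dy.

An antiderivative is F(y) = exp(2*y) + y.
Then F(1) - F(0) = (1 + exp(2)) - (1) = exp(2).

exp(2)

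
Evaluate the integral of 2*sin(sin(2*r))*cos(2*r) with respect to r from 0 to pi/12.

Let u = sin(2*r), so du = 2*cos(2*r) dr. When r = 0, u = 0; when r = pi/12, u = 1/2.
The integral becomes ∫ sin(u) du from 0 to 1/2, with antiderivative -cos(u).
Back in r: F(r) = -cos(sin(2*r)).
Then F(pi/12) - F(0) = (-cos(1/2)) - (-1) = 1 - cos(1/2).

1 - cos(1/2)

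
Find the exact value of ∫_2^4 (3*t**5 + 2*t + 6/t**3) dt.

By the power rule, an antiderivative is F(t) = t**6/2 + t**2 - 3/t**2.
Then F(4) - F(2) = (33021/16) - (141/4) = 32457/16.

32457/16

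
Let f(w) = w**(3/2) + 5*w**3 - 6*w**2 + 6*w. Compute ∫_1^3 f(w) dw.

18*sqrt(3)/5 + 358/5

By the power rule, an antiderivative is F(w) = 2*w**(5/2)/5 + 5*w**4/4 - 2*w**3 + 3*w**2.
Then F(3) - F(1) = (18*sqrt(3)/5 + 297/4) - (53/20) = 18*sqrt(3)/5 + 358/5.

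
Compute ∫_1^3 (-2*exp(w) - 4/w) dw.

-2*exp(3) - 4*log(3) + 2*exp(1)

An antiderivative is F(w) = -2*exp(w) - 4*log(w).
Then F(3) - F(1) = (-2*exp(3) - log(81)) - (-2*exp(1)) = -2*exp(3) - 4*log(3) + 2*exp(1).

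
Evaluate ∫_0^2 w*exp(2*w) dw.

1/4 + 3*exp(4)/4

Integrate by parts once (u = w, dv = exp(2*w) dw).
An antiderivative is F(w) = (2*w - 1)*exp(2*w)/4.
Then F(2) - F(0) = (3*exp(4)/4) - (-1/4) = 1/4 + 3*exp(4)/4.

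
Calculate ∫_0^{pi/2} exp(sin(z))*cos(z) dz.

-1 + E

Let u = sin(z), so du = cos(z) dz. When z = 0, u = 0; when z = pi/2, u = 1.
The integral becomes ∫ exp(u) du from 0 to 1, with antiderivative exp(u).
Back in z: F(z) = exp(sin(z)).
Then F(pi/2) - F(0) = (E) - (1) = -1 + E.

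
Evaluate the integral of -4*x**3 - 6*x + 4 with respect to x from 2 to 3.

-76

By the power rule, an antiderivative is F(x) = -x**4 - 3*x**2 + 4*x.
Then F(3) - F(2) = (-96) - (-20) = -76.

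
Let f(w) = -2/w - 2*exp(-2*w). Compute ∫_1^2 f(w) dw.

-2*log(2) - exp(-2) + exp(-4)

An antiderivative is F(w) = -2*log(w) + exp(-2*w).
Then F(2) - F(1) = (-2*log(2) + exp(-4)) - (exp(-2)) = -2*log(2) - exp(-2) + exp(-4).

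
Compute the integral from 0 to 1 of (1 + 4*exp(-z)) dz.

An antiderivative is F(z) = z - 4*exp(-z).
Then F(1) - F(0) = (1 - 4*exp(-1)) - (-4) = 5 - 4*exp(-1).

5 - 4*exp(-1)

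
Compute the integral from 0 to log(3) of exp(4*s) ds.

Let u = exp(s), so du = exp(s) ds. When s = 0, u = 1; when s = log(3), u = 3.
The integral becomes ∫ u**3 du from 1 to 3, with antiderivative u**4/4.
Back in s: F(s) = exp(4*s)/4.
Then F(log(3)) - F(0) = (81/4) - (1/4) = 20.

20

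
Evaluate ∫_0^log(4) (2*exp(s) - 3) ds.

6 - 6*log(2)

An antiderivative is F(s) = -3*s + 2*exp(s).
Then F(log(4)) - F(0) = (8 - log(64)) - (2) = 6 - 6*log(2).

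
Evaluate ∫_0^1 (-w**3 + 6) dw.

By the power rule, an antiderivative is F(w) = -w**4/4 + 6*w.
Then F(1) - F(0) = (23/4) - (0) = 23/4.

23/4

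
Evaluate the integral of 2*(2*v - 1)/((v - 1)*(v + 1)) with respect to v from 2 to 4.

-2*log(3) + 3*log(5)

Factor the denominator: v**2 - 1 = (v + 1)(v - 1).
Partial fractions: 2*(2*v - 1)/((v - 1)*(v + 1)) = 3/(v + 1) + 1/(v - 1).
An antiderivative is F(v) = log(v - 1) + 3*log(v + 1).
Then F(4) - F(2) = (log(3) + 3*log(5)) - (log(27)) = -2*log(3) + 3*log(5).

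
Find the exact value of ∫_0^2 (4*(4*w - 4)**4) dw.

Let u = 4*w - 4, so du = 4 dw. When w = 0, u = -4; when w = 2, u = 4.
The integral becomes ∫ u**4 du from -4 to 4, with antiderivative u**5/5.
Back in w: F(w) = (4*w - 4)**5/5.
Then F(2) - F(0) = (1024/5) - (-1024/5) = 2048/5.

2048/5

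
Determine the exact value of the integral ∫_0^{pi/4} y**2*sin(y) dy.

-2 - sqrt(2)*pi**2/32 + sqrt(2)*pi/4 + sqrt(2)

Integrate by parts twice (u = y^2, dv = sin(y) dy).
An antiderivative is F(y) = -y**2*cos(y) + 2*y*sin(y) + 2*cos(y).
Then F(pi/4) - F(0) = (sqrt(2)*(-pi**2 + 8*pi + 32)/32) - (2) = -2 - sqrt(2)*pi**2/32 + sqrt(2)*pi/4 + sqrt(2).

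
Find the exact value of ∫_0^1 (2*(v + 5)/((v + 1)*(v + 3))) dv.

Factor the denominator: v**2 + 4*v + 3 = (v + 3)(v + 1).
Partial fractions: 2*(v + 5)/((v + 1)*(v + 3)) = -2/(v + 3) + 4/(v + 1).
An antiderivative is F(v) = 4*log(v + 1) - 2*log(v + 3).
Then F(1) - F(0) = (0) - (-log(9)) = log(9).

log(9)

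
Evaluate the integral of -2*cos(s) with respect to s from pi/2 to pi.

An antiderivative is F(s) = -2*sin(s).
Then F(pi) - F(pi/2) = (0) - (-2) = 2.

2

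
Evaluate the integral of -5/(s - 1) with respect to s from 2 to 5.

An antiderivative is F(s) = -5*log(s - 1).
Then F(5) - F(2) = (-10*log(2)) - (0) = -10*log(2).

-10*log(2)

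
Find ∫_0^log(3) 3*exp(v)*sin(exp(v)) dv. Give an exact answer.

3*cos(1) - 3*cos(3)

Let u = exp(v), so du = exp(v) dv. When v = 0, u = 1; when v = log(3), u = 3.
The integral becomes 3·∫ sin(u) du from 1 to 3, with antiderivative -3*cos(u).
Back in v: F(v) = -3*cos(exp(v)).
Then F(log(3)) - F(0) = (-3*cos(3)) - (-3*cos(1)) = 3*cos(1) - 3*cos(3).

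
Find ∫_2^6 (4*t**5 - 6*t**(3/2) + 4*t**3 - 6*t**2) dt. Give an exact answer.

By the power rule, an antiderivative is F(t) = 2*t**6/3 - 12*t**(5/2)/5 + t**4 - 2*t**3.
Then F(6) - F(2) = (31968 - 432*sqrt(6)/5) - (128/3 - 48*sqrt(2)/5) = -432*sqrt(6)/5 + 48*sqrt(2)/5 + 95776/3.

-432*sqrt(6)/5 + 48*sqrt(2)/5 + 95776/3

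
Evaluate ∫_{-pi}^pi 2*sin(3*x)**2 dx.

2*pi

Use the identity sin^2(3*x) = (1 - cos(6*x))/2.
An antiderivative is F(x) = x - sin(6*x)/6.
Then F(pi) - F(-pi) = (pi) - (-pi) = 2*pi.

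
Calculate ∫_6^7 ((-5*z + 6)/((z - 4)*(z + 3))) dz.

Factor the denominator: z**2 - z - 12 = (z + 3)(z - 4).
Partial fractions: (-5*z + 6)/((z - 4)*(z + 3)) = -3/(z + 3) - 2/(z - 4).
An antiderivative is F(z) = -2*log(z - 4) - 3*log(z + 3).
Then F(7) - F(6) = (-3*log(5) - 2*log(3) - 3*log(2)) - (-6*log(3) - 2*log(2)) = -3*log(5) - log(2) + 4*log(3).

-3*log(5) - log(2) + 4*log(3)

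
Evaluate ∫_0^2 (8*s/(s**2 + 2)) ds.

log(81)

Let u = s**2 + 2, so du = 2*s ds. When s = 0, u = 2; when s = 2, u = 6.
The integral becomes 4·∫ 1/u du from 2 to 6, with antiderivative 4*log(u).
Back in s: F(s) = 4*log(s**2 + 2).
Then F(2) - F(0) = (4*log(2) + 4*log(3)) - (log(16)) = log(81).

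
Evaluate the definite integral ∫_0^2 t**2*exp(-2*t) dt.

(-13 + exp(4))*exp(-4)/4

Integrate by parts twice (u = t^2, dv = exp(-2*t) dt).
An antiderivative is F(t) = (-2*t**2 - 2*t - 1)*exp(-2*t)/4.
Then F(2) - F(0) = (-13*exp(-4)/4) - (-1/4) = (-13 + exp(4))*exp(-4)/4.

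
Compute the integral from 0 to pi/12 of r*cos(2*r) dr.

-1/4 + pi/48 + sqrt(3)/8

Integrate by parts once (u = r, dv = cos(2*r) dr).
An antiderivative is F(r) = r*sin(2*r)/2 + cos(2*r)/4.
Then F(pi/12) - F(0) = (pi/48 + sqrt(3)/8) - (1/4) = -1/4 + pi/48 + sqrt(3)/8.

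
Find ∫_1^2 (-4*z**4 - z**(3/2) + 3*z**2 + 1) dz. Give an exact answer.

-82/5 - 8*sqrt(2)/5

By the power rule, an antiderivative is F(z) = -2*z**(5/2)/5 - 4*z**5/5 + z**3 + z.
Then F(2) - F(1) = (-78/5 - 8*sqrt(2)/5) - (4/5) = -82/5 - 8*sqrt(2)/5.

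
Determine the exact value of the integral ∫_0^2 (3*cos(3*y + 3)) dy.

Let u = 3*y + 3, so du = 3 dy. When y = 0, u = 3; when y = 2, u = 9.
The integral becomes ∫ cos(u) du from 3 to 9, with antiderivative sin(u).
Back in y: F(y) = sin(3*y + 3).
Then F(2) - F(0) = (sin(9)) - (sin(3)) = -sin(3) + sin(9).

-sin(3) + sin(9)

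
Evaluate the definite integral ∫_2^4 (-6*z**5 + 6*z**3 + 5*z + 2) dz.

By the power rule, an antiderivative is F(z) = -z**6 + 3*z**4/2 + 5*z**2/2 + 2*z.
Then F(4) - F(2) = (-3664) - (-26) = -3638.

-3638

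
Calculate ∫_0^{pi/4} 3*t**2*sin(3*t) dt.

Integrate by parts twice (u = t^2, dv = 3*sin(3*t) dt).
An antiderivative is F(t) = -t**2*cos(3*t) + 2*t*sin(3*t)/3 + 2*cos(3*t)/9.
Then F(pi/4) - F(0) = (sqrt(2)*(-32 + 24*pi + 9*pi**2)/288) - (2/9) = -2/9 - sqrt(2)/9 + sqrt(2)*pi/12 + sqrt(2)*pi**2/32.

-2/9 - sqrt(2)/9 + sqrt(2)*pi/12 + sqrt(2)*pi**2/32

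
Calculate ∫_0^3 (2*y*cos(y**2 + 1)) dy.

-sin(1) + sin(10)

Let u = y**2 + 1, so du = 2*y dy. When y = 0, u = 1; when y = 3, u = 10.
The integral becomes ∫ cos(u) du from 1 to 10, with antiderivative sin(u).
Back in y: F(y) = sin(y**2 + 1).
Then F(3) - F(0) = (sin(10)) - (sin(1)) = -sin(1) + sin(10).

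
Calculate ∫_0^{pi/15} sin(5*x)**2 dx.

Use the identity sin^2(5*x) = (1 - cos(10*x))/2.
An antiderivative is F(x) = x/2 - sin(10*x)/20.
Then F(pi/15) - F(0) = (-sqrt(3)/40 + pi/30) - (0) = -sqrt(3)/40 + pi/30.

-sqrt(3)/40 + pi/30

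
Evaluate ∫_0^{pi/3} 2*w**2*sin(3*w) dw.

Integrate by parts twice (u = w^2, dv = 2*sin(3*w) dw).
An antiderivative is F(w) = -2*w**2*cos(3*w)/3 + 4*w*sin(3*w)/9 + 4*cos(3*w)/27.
Then F(pi/3) - F(0) = (-4/27 + 2*pi**2/27) - (4/27) = -8/27 + 2*pi**2/27.

-8/27 + 2*pi**2/27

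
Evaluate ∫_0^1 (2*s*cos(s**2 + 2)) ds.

Let u = s**2 + 2, so du = 2*s ds. When s = 0, u = 2; when s = 1, u = 3.
The integral becomes ∫ cos(u) du from 2 to 3, with antiderivative sin(u).
Back in s: F(s) = sin(s**2 + 2).
Then F(1) - F(0) = (sin(3)) - (sin(2)) = -sin(2) + sin(3).

-sin(2) + sin(3)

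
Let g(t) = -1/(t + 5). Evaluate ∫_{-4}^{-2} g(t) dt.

An antiderivative is F(t) = -log(t + 5).
Then F(-2) - F(-4) = (-log(3)) - (0) = -log(3).

-log(3)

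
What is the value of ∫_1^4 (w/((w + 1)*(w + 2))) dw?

log(8/5)

Factor the denominator: w**2 + 3*w + 2 = (w + 2)(w + 1).
Partial fractions: w/((w + 1)*(w + 2)) = 2/(w + 2) - 1/(w + 1).
An antiderivative is F(w) = -log(w + 1) + 2*log(w + 2).
Then F(4) - F(1) = (log(36/5)) - (log(9/2)) = log(8/5).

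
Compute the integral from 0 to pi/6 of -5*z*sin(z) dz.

-5/2 + 5*sqrt(3)*pi/12

Integrate by parts once (u = z, dv = -5*sin(z) dz).
An antiderivative is F(z) = 5*z*cos(z) - 5*sin(z).
Then F(pi/6) - F(0) = (-5/2 + 5*sqrt(3)*pi/12) - (0) = -5/2 + 5*sqrt(3)*pi/12.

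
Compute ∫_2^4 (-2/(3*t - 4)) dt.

An antiderivative is F(t) = -2*log(3*t - 4)/3.
Then F(4) - F(2) = (-log(4)) - (-2*log(2)/3) = -4*log(2)/3.

-4*log(2)/3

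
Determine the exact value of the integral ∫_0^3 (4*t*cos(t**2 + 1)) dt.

Let u = t**2 + 1, so du = 2*t dt. When t = 0, u = 1; when t = 3, u = 10.
The integral becomes 2·∫ cos(u) du from 1 to 10, with antiderivative 2*sin(u).
Back in t: F(t) = 2*sin(t**2 + 1).
Then F(3) - F(0) = (2*sin(10)) - (2*sin(1)) = -2*sin(1) + 2*sin(10).

-2*sin(1) + 2*sin(10)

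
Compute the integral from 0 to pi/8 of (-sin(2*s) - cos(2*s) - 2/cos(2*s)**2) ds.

An antiderivative is F(s) = -sin(2*s)/2 + cos(2*s)/2 - tan(2*s).
Then F(pi/8) - F(0) = (-1) - (1/2) = -3/2.

-3/2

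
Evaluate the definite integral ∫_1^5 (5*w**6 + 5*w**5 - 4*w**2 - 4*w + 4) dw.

1441136/21

By the power rule, an antiderivative is F(w) = 5*w**7/7 + 5*w**6/6 - 4*w**3/3 - 2*w**2 + 4*w.
Then F(5) - F(1) = (2882365/42) - (31/14) = 1441136/21.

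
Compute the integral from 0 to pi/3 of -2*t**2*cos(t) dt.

Integrate by parts twice (u = t^2, dv = -2*cos(t) dt).
An antiderivative is F(t) = -2*t**2*sin(t) - 4*t*cos(t) + 4*sin(t).
Then F(pi/3) - F(0) = (-2*pi/3 - sqrt(3)*pi**2/9 + 2*sqrt(3)) - (0) = -2*pi/3 - sqrt(3)*pi**2/9 + 2*sqrt(3).

-2*pi/3 - sqrt(3)*pi**2/9 + 2*sqrt(3)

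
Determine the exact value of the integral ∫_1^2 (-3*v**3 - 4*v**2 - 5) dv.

-307/12

By the power rule, an antiderivative is F(v) = -3*v**4/4 - 4*v**3/3 - 5*v.
Then F(2) - F(1) = (-98/3) - (-85/12) = -307/12.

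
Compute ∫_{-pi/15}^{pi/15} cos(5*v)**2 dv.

Use the identity cos^2(5*v) = (1 + cos(10*v))/2.
An antiderivative is F(v) = v/2 + sin(10*v)/20.
Then F(pi/15) - F(-pi/15) = (sqrt(3)/40 + pi/30) - (-pi/30 - sqrt(3)/40) = sqrt(3)/20 + pi/15.

sqrt(3)/20 + pi/15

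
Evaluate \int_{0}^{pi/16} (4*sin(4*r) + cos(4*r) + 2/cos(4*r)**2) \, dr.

3/2 - 3*sqrt(2)/8

An antiderivative is F(r) = sin(4*r)/4 - cos(4*r) + tan(4*r)/2.
Then F(pi/16) - F(0) = (1/2 - 3*sqrt(2)/8) - (-1) = 3/2 - 3*sqrt(2)/8.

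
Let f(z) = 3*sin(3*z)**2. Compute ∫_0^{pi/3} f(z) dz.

Use the identity sin^2(3*z) = (1 - cos(6*z))/2.
An antiderivative is F(z) = 3*z/2 - sin(6*z)/4.
Then F(pi/3) - F(0) = (pi/2) - (0) = pi/2.

pi/2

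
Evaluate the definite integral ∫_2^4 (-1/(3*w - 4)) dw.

An antiderivative is F(w) = -log(3*w - 4)/3.
Then F(4) - F(2) = (-log(2)) - (-log(2)/3) = -2*log(2)/3.

-2*log(2)/3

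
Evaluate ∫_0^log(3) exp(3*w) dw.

26/3

Let u = exp(w), so du = exp(w) dw. When w = 0, u = 1; when w = log(3), u = 3.
The integral becomes ∫ u**2 du from 1 to 3, with antiderivative u**3/3.
Back in w: F(w) = exp(3*w)/3.
Then F(log(3)) - F(0) = (9) - (1/3) = 26/3.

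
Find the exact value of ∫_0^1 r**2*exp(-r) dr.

Integrate by parts twice (u = r^2, dv = exp(-r) dr).
An antiderivative is F(r) = (-r**2 - 2*r - 2)*exp(-r).
Then F(1) - F(0) = (-5*exp(-1)) - (-2) = 2 - 5*exp(-1).

2 - 5*exp(-1)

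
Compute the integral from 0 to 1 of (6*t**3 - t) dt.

By the power rule, an antiderivative is F(t) = 3*t**4/2 - t**2/2.
Then F(1) - F(0) = (1) - (0) = 1.

1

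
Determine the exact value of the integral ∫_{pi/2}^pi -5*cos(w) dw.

5

An antiderivative is F(w) = -5*sin(w).
Then F(pi) - F(pi/2) = (0) - (-5) = 5.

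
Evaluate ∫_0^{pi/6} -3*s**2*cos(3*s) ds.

2/9 - pi**2/36

Integrate by parts twice (u = s^2, dv = -3*cos(3*s) ds).
An antiderivative is F(s) = -s**2*sin(3*s) - 2*s*cos(3*s)/3 + 2*sin(3*s)/9.
Then F(pi/6) - F(0) = (2/9 - pi**2/36) - (0) = 2/9 - pi**2/36.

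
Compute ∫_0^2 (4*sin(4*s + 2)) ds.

cos(2) - cos(10)

Let u = 4*s + 2, so du = 4 ds. When s = 0, u = 2; when s = 2, u = 10.
The integral becomes ∫ sin(u) du from 2 to 10, with antiderivative -cos(u).
Back in s: F(s) = -cos(4*s + 2).
Then F(2) - F(0) = (-cos(10)) - (-cos(2)) = cos(2) - cos(10).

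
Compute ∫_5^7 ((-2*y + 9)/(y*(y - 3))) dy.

Factor the denominator: y**2 - 3*y = y(y - 3).
Partial fractions: (-2*y + 9)/(y*(y - 3)) = -3/y + 1/(y - 3).
An antiderivative is F(y) = -3*log(y) + log(y - 3).
Then F(7) - F(5) = (-3*log(7) + 2*log(2)) - (-3*log(5) + log(2)) = -3*log(7) + log(2) + 3*log(5).

-3*log(7) + log(2) + 3*log(5)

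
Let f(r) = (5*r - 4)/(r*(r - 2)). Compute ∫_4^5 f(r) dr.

Factor the denominator: r**2 - 2*r = r(r - 2).
Partial fractions: (5*r - 4)/(r*(r - 2)) = 2/r + 3/(r - 2).
An antiderivative is F(r) = 2*log(r) + 3*log(r - 2).
Then F(5) - F(4) = (2*log(5) + 3*log(3)) - (7*log(2)) = -7*log(2) + 2*log(5) + 3*log(3).

-7*log(2) + 2*log(5) + 3*log(3)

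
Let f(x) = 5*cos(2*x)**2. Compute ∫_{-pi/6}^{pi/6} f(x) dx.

5*sqrt(3)/8 + 5*pi/6

Use the identity cos^2(2*x) = (1 + cos(4*x))/2.
An antiderivative is F(x) = 5*x/2 + 5*sin(4*x)/8.
Then F(pi/6) - F(-pi/6) = (5*sqrt(3)/16 + 5*pi/12) - (-5*pi/12 - 5*sqrt(3)/16) = 5*sqrt(3)/8 + 5*pi/6.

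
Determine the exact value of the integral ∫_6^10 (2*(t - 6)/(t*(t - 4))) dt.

-4*log(3) + 3*log(5)

Factor the denominator: t**2 - 4*t = t(t - 4).
Partial fractions: 2*(t - 6)/(t*(t - 4)) = 3/t - 1/(t - 4).
An antiderivative is F(t) = 3*log(t) - log(t - 4).
Then F(10) - F(6) = (-log(3) + 2*log(2) + 3*log(5)) - (2*log(2) + 3*log(3)) = -4*log(3) + 3*log(5).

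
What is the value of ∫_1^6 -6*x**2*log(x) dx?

Integrate by parts once (u = ln x, dv = -6*x**2 dx).
An antiderivative is F(x) = -2*x**3*(3*log(x) - 1)/3.
Then F(6) - F(1) = (-432*log(3) - 432*log(2) + 144) - (2/3) = -432*log(3) - 432*log(2) + 430/3.

-432*log(3) - 432*log(2) + 430/3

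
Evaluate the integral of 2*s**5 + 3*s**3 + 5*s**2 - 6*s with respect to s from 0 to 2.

By the power rule, an antiderivative is F(s) = s**6/3 + 3*s**4/4 + 5*s**3/3 - 3*s**2.
Then F(2) - F(0) = (104/3) - (0) = 104/3.

104/3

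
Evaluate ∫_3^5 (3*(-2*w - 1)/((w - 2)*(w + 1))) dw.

Factor the denominator: w**2 - w - 2 = (w + 1)(w - 2).
Partial fractions: 3*(-2*w - 1)/((w - 2)*(w + 1)) = -1/(w + 1) - 5/(w - 2).
An antiderivative is F(w) = -5*log(w - 2) - log(w + 1).
Then F(5) - F(3) = (-6*log(3) - log(2)) - (-log(4)) = -6*log(3) + log(2).

-6*log(3) + log(2)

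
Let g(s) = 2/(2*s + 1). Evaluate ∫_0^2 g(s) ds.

log(5)

An antiderivative is F(s) = log(2*s + 1).
Then F(2) - F(0) = (log(5)) - (0) = log(5).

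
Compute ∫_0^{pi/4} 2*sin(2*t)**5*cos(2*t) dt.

Let u = sin(2*t), so du = 2*cos(2*t) dt. When t = 0, u = 0; when t = pi/4, u = 1.
The integral becomes ∫ u**5 du from 0 to 1, with antiderivative u**6/6.
Back in t: F(t) = sin(2*t)**6/6.
Then F(pi/4) - F(0) = (1/6) - (0) = 1/6.

1/6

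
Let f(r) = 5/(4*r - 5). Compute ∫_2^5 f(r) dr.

An antiderivative is F(r) = 5*log(4*r - 5)/4.
Then F(5) - F(2) = (5*log(15)/4) - (5*log(3)/4) = 5*log(5)/4.

5*log(5)/4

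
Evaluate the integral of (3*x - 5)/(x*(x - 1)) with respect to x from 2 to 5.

-9*log(2) + 5*log(5)

Factor the denominator: x**2 - x = x(x - 1).
Partial fractions: (3*x - 5)/(x*(x - 1)) = 5/x - 2/(x - 1).
An antiderivative is F(x) = 5*log(x) - 2*log(x - 1).
Then F(5) - F(2) = (-4*log(2) + 5*log(5)) - (log(32)) = -9*log(2) + 5*log(5).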